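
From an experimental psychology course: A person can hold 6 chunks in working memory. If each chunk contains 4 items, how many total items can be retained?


Total items = chunks * items_per_chunk
= 6 * 4
= 24


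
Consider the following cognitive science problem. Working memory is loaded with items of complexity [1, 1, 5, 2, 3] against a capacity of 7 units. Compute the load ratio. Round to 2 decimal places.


Total complexity = 1 + 1 + 5 + 2 + 3 = 12
Load = total / capacity = 12 / 7
= 1.71


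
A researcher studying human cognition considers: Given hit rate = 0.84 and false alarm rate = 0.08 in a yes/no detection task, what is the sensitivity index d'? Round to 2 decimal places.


d' = z(HR) - z(FAR)
z(0.84) = 0.9945
z(0.08) = -1.4051
d' = 0.9945 - -1.4051
= 2.40


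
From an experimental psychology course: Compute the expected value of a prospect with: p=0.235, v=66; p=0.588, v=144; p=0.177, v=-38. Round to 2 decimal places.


EU = sum(p_i * v_i)
0.235 * 66 = 15.51
0.588 * 144 = 84.672
0.177 * -38 = -6.726
EU = 15.51 + 84.672 + -6.726
= 93.46


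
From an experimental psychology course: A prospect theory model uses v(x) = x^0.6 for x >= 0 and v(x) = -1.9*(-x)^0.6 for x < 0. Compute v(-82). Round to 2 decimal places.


Since x = -82 < 0, use v(x) = -lambda*(-x)^alpha
(-x) = 82
82^0.6 = 14.0698
v(-82) = -1.9 * 14.0698
= -26.73


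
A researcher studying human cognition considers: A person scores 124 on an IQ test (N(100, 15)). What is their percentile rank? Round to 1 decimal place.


z = (IQ - mean) / SD
z = (124 - 100) / 15 = 1.6
Percentile = Phi(1.6) * 100
Phi(1.6) = 0.945201
= 94.5


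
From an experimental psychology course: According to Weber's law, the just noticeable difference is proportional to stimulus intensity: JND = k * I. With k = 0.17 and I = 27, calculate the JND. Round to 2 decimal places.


JND = k * I
JND = 0.17 * 27
= 4.59


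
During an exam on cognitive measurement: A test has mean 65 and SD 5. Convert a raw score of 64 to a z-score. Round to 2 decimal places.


z = (X - mu) / sigma
= (64 - 65) / 5
= -1 / 5
= -0.20


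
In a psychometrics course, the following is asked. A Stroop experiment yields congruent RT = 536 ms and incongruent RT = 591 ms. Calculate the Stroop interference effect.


Stroop effect = RT(incongruent) - RT(congruent)
= 591 - 536
= 55 ms


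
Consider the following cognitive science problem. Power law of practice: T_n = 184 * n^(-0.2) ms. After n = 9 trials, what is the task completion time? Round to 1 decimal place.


T_n = 184 * 9^(-0.2)
9^(-0.2) = 0.644394
T_n = 184 * 0.644394
= 118.6 ms


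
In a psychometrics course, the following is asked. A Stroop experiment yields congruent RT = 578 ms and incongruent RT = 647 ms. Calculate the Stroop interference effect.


Stroop effect = RT(incongruent) - RT(congruent)
= 647 - 578
= 69 ms


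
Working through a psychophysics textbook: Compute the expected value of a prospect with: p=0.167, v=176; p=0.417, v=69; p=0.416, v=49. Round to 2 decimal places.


EU = sum(p_i * v_i)
0.167 * 176 = 29.392
0.417 * 69 = 28.773
0.416 * 49 = 20.384
EU = 29.392 + 28.773 + 20.384
= 78.55


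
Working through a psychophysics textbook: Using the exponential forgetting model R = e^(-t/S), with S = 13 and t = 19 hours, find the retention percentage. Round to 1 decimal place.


R = e^(-t/S)
-t/S = -19/13 = -1.461538
R = e^(-1.461538) = 0.231879
Percentage = 0.231879 * 100
= 23.2


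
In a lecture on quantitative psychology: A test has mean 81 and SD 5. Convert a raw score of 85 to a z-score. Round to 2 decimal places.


z = (X - mu) / sigma
= (85 - 81) / 5
= 4 / 5
= 0.80


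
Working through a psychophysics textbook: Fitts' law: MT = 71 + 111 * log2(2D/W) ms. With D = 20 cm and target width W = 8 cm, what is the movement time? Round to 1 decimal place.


MT = 71 + 111 * log2(2*20/8)
2D/W = 5.0
log2(5.0) = 2.3219
MT = 71 + 111 * 2.3219
= 328.7 ms


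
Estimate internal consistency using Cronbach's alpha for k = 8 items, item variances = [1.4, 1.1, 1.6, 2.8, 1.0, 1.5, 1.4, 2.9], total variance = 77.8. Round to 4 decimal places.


alpha = (k/(k-1)) * (1 - sum(s_i^2)/s_total^2)
sum(item variances) = 13.7
k/(k-1) = 8/7 = 1.142857
1 - 13.7/77.8 = 1 - 0.176093 = 0.823907
alpha = 1.142857 * 0.823907
= 0.9416


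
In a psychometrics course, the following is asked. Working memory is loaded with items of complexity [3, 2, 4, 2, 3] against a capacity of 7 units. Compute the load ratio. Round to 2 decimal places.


Total complexity = 3 + 2 + 4 + 2 + 3 = 14
Load = total / capacity = 14 / 7
= 2.00


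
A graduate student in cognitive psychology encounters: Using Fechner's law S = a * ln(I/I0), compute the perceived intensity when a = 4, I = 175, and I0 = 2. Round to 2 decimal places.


S = 4 * ln(175/2)
I/I0 = 87.5
ln(87.5) = 4.4716
S = 4 * 4.4716
= 17.89


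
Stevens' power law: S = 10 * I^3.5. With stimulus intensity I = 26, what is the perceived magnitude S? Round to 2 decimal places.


S = 10 * 26^3.5
26^3.5 = 89620.367
S = 10 * 89620.367
= 896203.67


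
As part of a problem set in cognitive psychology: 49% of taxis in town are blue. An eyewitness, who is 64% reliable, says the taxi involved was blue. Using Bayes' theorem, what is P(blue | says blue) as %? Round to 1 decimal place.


P(blue | says blue) = P(says blue | blue)*P(blue) / [P(says blue | blue)*P(blue) + P(says blue | not blue)*P(not blue)]
Numerator = 0.64 * 0.49 = 0.3136
False identification = 0.36 * 0.51 = 0.1836
P = 0.3136 / (0.3136 + 0.1836)
= 0.3136 / 0.4972
As percentage = 63.1


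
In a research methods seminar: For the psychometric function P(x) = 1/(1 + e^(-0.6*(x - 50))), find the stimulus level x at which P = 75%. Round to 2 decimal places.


At P = 0.75: 0.75 = 1/(1 + e^(-k*(x-x0)))
Solving: e^(-k*(x-x0)) = 1/3
x = x0 + ln(3)/k
ln(3) = 1.0986
x = 50 + 1.0986/0.6
= 50 + 1.831
= 51.83


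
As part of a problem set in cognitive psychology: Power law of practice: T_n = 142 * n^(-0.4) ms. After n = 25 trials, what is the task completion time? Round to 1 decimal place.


T_n = 142 * 25^(-0.4)
25^(-0.4) = 0.275946
T_n = 142 * 0.275946
= 39.2 ms


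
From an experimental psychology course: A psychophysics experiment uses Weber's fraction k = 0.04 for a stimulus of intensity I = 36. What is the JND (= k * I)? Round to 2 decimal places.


JND = k * I
JND = 0.04 * 36
= 1.44


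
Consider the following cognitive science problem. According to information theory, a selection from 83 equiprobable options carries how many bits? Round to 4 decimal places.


H = log2(n)
H = log2(83)
= 6.3750


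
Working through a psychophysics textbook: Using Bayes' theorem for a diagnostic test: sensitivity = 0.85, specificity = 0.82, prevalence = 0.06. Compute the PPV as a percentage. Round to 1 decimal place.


PPV = (sens * prev) / (sens * prev + (1-spec) * (1-prev))
Numerator = 0.85 * 0.06 = 0.051
P(positive and no disease) = (1 - spec) * (1 - prev) = (1 - 0.82) * (1 - 0.06) = 0.1692
Denominator = 0.051 + 0.1692 = 0.2202
PPV = 0.051 / 0.2202 = 0.231608
As percentage = 23.2


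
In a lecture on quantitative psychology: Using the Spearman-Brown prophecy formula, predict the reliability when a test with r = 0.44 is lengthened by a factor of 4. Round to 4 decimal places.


r_new = n*r / (1 + (n-1)*r)
Numerator = 4 * 0.44 = 1.76
Denominator = 1 + 3 * 0.44 = 2.32
r_new = 1.76 / 2.32
= 0.7586


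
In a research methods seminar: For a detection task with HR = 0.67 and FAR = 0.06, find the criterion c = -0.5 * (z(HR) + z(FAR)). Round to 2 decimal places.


c = -0.5 * (z(HR) + z(FAR))
z(0.67) = 0.4399
z(0.06) = -1.5548
c = -0.5 * (0.4399 + -1.5548)
= -0.5 * -1.1149
= 0.56


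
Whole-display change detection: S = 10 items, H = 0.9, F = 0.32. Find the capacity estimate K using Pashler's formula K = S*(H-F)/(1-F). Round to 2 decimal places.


K = S * (H - F) / (1 - F)
H - F = 0.58
1 - F = 0.68
K = 10 * 0.58 / 0.68
= 8.53


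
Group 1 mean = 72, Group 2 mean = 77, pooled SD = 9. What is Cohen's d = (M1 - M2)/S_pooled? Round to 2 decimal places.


Cohen's d = (M1 - M2) / S_pooled
= (72 - 77) / 9
= -5 / 9
= -0.56


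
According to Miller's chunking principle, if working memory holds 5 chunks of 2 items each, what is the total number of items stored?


Total items = chunks * items_per_chunk
= 5 * 2
= 10


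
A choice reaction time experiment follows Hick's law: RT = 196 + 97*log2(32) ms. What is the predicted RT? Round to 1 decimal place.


RT = 196 + 97 * log2(32)
log2(32) = 5.0
RT = 196 + 97 * 5.0
= 196 + 485.0
= 681.0 ms


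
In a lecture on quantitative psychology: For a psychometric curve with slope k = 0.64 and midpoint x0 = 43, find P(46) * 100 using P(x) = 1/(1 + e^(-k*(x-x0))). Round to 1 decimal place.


P(x) = 1/(1 + e^(-0.64*(46 - 43)))
Exponent = -0.64 * 3 = -1.92
e^(-1.92) = 0.146607
P = 1/(1 + 0.146607) = 0.872138
Percentage = 87.2


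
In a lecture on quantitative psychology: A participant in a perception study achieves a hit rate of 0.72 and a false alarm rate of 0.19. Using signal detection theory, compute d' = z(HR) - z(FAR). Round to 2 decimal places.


d' = z(HR) - z(FAR)
z(0.72) = 0.5828
z(0.19) = -0.8779
d' = 0.5828 - -0.8779
= 1.46


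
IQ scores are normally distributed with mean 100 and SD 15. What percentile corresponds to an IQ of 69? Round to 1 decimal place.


z = (IQ - mean) / SD
z = (69 - 100) / 15 = -2.0667
Percentile = Phi(-2.0667) * 100
Phi(-2.0667) = 0.019381
= 1.9


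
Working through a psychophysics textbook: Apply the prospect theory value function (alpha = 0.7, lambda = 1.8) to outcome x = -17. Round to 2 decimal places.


Since x = -17 < 0, use v(x) = -lambda*(-x)^alpha
(-x) = 17
17^0.7 = 7.2663
v(-17) = -1.8 * 7.2663
= -13.08


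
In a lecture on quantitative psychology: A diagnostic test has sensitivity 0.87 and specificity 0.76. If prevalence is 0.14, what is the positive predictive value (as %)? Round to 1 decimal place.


PPV = (sens * prev) / (sens * prev + (1-spec) * (1-prev))
Numerator = 0.87 * 0.14 = 0.1218
P(positive and no disease) = (1 - spec) * (1 - prev) = (1 - 0.76) * (1 - 0.14) = 0.2064
Denominator = 0.1218 + 0.2064 = 0.3282
PPV = 0.1218 / 0.3282 = 0.371115
As percentage = 37.1


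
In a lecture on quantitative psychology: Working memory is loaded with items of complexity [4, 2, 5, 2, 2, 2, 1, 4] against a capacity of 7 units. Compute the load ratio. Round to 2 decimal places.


Total complexity = 4 + 2 + 5 + 2 + 2 + 2 + 1 + 4 = 22
Load = total / capacity = 22 / 7
= 3.14


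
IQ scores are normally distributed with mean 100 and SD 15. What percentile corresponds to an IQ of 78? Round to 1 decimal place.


z = (IQ - mean) / SD
z = (78 - 100) / 15 = -1.4667
Percentile = Phi(-1.4667) * 100
Phi(-1.4667) = 0.071229
= 7.1


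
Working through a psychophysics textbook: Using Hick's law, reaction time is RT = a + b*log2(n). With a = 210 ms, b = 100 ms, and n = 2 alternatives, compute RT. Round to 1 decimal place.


RT = 210 + 100 * log2(2)
log2(2) = 1.0
RT = 210 + 100 * 1.0
= 210 + 100.0
= 310.0 ms


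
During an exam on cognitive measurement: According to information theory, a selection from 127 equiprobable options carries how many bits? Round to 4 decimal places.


H = log2(n)
H = log2(127)
= 6.9887


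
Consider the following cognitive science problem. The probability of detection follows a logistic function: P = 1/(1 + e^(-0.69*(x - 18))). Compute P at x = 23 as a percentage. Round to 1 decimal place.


P(x) = 1/(1 + e^(-0.69*(23 - 18)))
Exponent = -0.69 * 5 = -3.45
e^(-3.45) = 0.031746
P = 1/(1 + 0.031746) = 0.969231
Percentage = 96.9


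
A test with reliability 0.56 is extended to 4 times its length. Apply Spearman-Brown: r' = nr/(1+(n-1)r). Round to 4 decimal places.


r_new = n*r / (1 + (n-1)*r)
Numerator = 4 * 0.56 = 2.24
Denominator = 1 + 3 * 0.56 = 2.68
r_new = 2.24 / 2.68
= 0.8358


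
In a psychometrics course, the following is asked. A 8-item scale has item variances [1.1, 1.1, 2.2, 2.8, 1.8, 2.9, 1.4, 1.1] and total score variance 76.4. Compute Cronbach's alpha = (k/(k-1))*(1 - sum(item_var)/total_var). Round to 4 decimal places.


alpha = (k/(k-1)) * (1 - sum(s_i^2)/s_total^2)
sum(item variances) = 14.4
k/(k-1) = 8/7 = 1.142857
1 - 14.4/76.4 = 1 - 0.188482 = 0.811518
alpha = 1.142857 * 0.811518
= 0.9274


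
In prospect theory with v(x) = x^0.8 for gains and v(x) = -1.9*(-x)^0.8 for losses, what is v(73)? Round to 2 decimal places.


Since x = 73 >= 0, use v(x) = x^0.8
73^0.8 = 30.9498
v(73) = 30.95


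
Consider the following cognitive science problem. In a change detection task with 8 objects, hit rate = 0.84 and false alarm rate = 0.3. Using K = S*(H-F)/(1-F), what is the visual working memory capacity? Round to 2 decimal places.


K = S * (H - F) / (1 - F)
H - F = 0.54
1 - F = 0.7
K = 8 * 0.54 / 0.7
= 6.17


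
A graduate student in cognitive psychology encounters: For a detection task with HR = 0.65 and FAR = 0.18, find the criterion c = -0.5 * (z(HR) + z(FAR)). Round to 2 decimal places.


c = -0.5 * (z(HR) + z(FAR))
z(0.65) = 0.3853
z(0.18) = -0.9154
c = -0.5 * (0.3853 + -0.9154)
= -0.5 * -0.5301
= 0.27


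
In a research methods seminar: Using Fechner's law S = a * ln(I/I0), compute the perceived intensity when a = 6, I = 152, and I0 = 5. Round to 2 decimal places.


S = 6 * ln(152/5)
I/I0 = 30.4
ln(30.4) = 3.4144
S = 6 * 3.4144
= 20.49


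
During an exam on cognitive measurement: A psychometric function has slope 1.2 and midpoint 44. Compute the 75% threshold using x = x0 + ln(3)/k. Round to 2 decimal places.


At P = 0.75: 0.75 = 1/(1 + e^(-k*(x-x0)))
Solving: e^(-k*(x-x0)) = 1/3
x = x0 + ln(3)/k
ln(3) = 1.0986
x = 44 + 1.0986/1.2
= 44 + 0.9155
= 44.92


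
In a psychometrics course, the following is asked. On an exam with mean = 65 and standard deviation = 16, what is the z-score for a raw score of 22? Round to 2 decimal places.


z = (X - mu) / sigma
= (22 - 65) / 16
= -43 / 16
= -2.69


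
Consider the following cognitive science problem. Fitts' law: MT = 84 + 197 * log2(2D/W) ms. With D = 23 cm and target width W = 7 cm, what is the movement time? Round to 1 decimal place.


MT = 84 + 197 * log2(2*23/7)
2D/W = 6.571429
log2(6.571429) = 2.7162
MT = 84 + 197 * 2.7162
= 619.1 ms


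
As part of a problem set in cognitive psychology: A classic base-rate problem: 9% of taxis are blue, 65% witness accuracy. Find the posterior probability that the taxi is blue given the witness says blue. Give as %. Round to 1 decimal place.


P(blue | says blue) = P(says blue | blue)*P(blue) / [P(says blue | blue)*P(blue) + P(says blue | not blue)*P(not blue)]
Numerator = 0.65 * 0.09 = 0.0585
False identification = 0.35 * 0.91 = 0.3185
P = 0.0585 / (0.0585 + 0.3185)
= 0.0585 / 0.377
As percentage = 15.5


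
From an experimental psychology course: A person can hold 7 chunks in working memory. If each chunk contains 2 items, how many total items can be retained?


Total items = chunks * items_per_chunk
= 7 * 2
= 14


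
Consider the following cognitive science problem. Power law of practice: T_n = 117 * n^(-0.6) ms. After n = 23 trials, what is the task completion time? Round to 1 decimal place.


T_n = 117 * 23^(-0.6)
23^(-0.6) = 0.152392
T_n = 117 * 0.152392
= 17.8 ms


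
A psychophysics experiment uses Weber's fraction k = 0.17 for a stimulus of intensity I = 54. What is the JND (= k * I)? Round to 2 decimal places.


JND = k * I
JND = 0.17 * 54
= 9.18


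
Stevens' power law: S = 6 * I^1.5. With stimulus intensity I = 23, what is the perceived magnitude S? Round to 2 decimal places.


S = 6 * 23^1.5
23^1.5 = 110.3041
S = 6 * 110.3041
= 661.82


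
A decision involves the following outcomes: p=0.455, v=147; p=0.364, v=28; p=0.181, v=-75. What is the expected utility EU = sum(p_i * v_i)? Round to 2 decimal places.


EU = sum(p_i * v_i)
0.455 * 147 = 66.885
0.364 * 28 = 10.192
0.181 * -75 = -13.575
EU = 66.885 + 10.192 + -13.575
= 63.50


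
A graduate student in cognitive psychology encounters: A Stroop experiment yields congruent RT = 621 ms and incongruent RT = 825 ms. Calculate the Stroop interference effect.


Stroop effect = RT(incongruent) - RT(congruent)
= 825 - 621
= 204 ms


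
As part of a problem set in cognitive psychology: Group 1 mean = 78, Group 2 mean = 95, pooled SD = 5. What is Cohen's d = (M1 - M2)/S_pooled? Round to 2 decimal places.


Cohen's d = (M1 - M2) / S_pooled
= (78 - 95) / 5
= -17 / 5
= -3.40


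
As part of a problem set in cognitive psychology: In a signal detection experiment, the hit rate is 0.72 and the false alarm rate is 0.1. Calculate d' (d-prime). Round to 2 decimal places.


d' = z(HR) - z(FAR)
z(0.72) = 0.5828
z(0.1) = -1.2816
d' = 0.5828 - -1.2816
= 1.86


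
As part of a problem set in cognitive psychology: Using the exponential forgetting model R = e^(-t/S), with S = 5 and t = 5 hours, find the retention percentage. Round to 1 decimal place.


R = e^(-t/S)
-t/S = -5/5 = -1.0
R = e^(-1.0) = 0.367879
Percentage = 0.367879 * 100
= 36.8


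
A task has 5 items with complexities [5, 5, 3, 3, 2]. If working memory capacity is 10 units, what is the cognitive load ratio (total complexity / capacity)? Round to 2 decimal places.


Total complexity = 5 + 5 + 3 + 3 + 2 = 18
Load = total / capacity = 18 / 10
= 1.80


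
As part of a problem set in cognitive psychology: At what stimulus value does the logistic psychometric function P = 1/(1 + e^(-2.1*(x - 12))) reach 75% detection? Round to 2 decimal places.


At P = 0.75: 0.75 = 1/(1 + e^(-k*(x-x0)))
Solving: e^(-k*(x-x0)) = 1/3
x = x0 + ln(3)/k
ln(3) = 1.0986
x = 12 + 1.0986/2.1
= 12 + 0.5231
= 12.52


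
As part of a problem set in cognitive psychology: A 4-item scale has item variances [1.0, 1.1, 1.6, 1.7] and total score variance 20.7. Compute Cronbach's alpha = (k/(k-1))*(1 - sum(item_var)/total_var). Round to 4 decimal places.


alpha = (k/(k-1)) * (1 - sum(s_i^2)/s_total^2)
sum(item variances) = 5.4
k/(k-1) = 4/3 = 1.333333
1 - 5.4/20.7 = 1 - 0.26087 = 0.73913
alpha = 1.333333 * 0.73913
= 0.9855


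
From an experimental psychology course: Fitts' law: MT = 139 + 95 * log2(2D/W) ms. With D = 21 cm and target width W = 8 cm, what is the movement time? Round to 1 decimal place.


MT = 139 + 95 * log2(2*21/8)
2D/W = 5.25
log2(5.25) = 2.3923
MT = 139 + 95 * 2.3923
= 366.3 ms


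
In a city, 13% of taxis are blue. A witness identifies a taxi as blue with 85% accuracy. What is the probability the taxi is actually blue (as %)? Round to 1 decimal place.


P(blue | says blue) = P(says blue | blue)*P(blue) / [P(says blue | blue)*P(blue) + P(says blue | not blue)*P(not blue)]
Numerator = 0.85 * 0.13 = 0.1105
False identification = 0.15 * 0.87 = 0.1305
P = 0.1105 / (0.1105 + 0.1305)
= 0.1105 / 0.241
As percentage = 45.9


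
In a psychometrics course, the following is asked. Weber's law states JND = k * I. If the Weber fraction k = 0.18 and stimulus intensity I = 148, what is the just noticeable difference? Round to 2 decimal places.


JND = k * I
JND = 0.18 * 148
= 26.64


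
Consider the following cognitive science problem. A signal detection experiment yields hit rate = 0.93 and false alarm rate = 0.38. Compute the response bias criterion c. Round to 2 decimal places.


c = -0.5 * (z(HR) + z(FAR))
z(0.93) = 1.4758
z(0.38) = -0.3055
c = -0.5 * (1.4758 + -0.3055)
= -0.5 * 1.1703
= -0.59


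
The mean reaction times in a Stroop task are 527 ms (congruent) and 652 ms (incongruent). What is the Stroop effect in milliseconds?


Stroop effect = RT(incongruent) - RT(congruent)
= 652 - 527
= 125 ms


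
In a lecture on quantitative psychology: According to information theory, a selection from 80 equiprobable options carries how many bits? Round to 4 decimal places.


H = log2(n)
H = log2(80)
= 6.3219


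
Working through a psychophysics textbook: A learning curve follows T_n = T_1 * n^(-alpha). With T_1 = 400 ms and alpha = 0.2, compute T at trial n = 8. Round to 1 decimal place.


T_n = 400 * 8^(-0.2)
8^(-0.2) = 0.659754
T_n = 400 * 0.659754
= 263.9 ms


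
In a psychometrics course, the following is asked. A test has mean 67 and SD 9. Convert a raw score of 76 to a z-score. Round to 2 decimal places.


z = (X - mu) / sigma
= (76 - 67) / 9
= 9 / 9
= 1.00


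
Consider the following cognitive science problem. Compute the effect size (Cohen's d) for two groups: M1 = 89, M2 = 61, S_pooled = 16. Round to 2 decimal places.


Cohen's d = (M1 - M2) / S_pooled
= (89 - 61) / 16
= 28 / 16
= 1.75


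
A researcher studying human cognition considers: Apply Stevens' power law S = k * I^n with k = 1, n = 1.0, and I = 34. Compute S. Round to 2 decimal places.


S = 1 * 34^1.0
34^1.0 = 34.0
S = 1 * 34.0
= 34.00


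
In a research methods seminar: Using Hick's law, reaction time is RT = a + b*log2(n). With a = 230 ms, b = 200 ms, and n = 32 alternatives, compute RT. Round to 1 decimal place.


RT = 230 + 200 * log2(32)
log2(32) = 5.0
RT = 230 + 200 * 5.0
= 230 + 1000.0
= 1230.0 ms


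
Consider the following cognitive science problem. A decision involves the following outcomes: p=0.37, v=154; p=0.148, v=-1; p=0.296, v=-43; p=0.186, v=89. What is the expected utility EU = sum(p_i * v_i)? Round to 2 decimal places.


EU = sum(p_i * v_i)
0.37 * 154 = 56.98
0.148 * -1 = -0.148
0.296 * -43 = -12.728
0.186 * 89 = 16.554
EU = 56.98 + -0.148 + -12.728 + 16.554
= 60.66


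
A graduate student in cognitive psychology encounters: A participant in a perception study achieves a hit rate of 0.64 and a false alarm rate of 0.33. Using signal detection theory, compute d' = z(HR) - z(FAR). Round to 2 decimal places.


d' = z(HR) - z(FAR)
z(0.64) = 0.3585
z(0.33) = -0.4399
d' = 0.3585 - -0.4399
= 0.80


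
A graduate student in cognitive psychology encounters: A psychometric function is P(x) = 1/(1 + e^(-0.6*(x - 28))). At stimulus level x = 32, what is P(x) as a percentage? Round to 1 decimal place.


P(x) = 1/(1 + e^(-0.6*(32 - 28)))
Exponent = -0.6 * 4 = -2.4
e^(-2.4) = 0.090718
P = 1/(1 + 0.090718) = 0.916827
Percentage = 91.7


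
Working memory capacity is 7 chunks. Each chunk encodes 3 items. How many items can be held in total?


Total items = chunks * items_per_chunk
= 7 * 3
= 21


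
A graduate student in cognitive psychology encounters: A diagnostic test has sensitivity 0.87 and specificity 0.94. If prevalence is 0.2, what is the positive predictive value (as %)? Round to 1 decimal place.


PPV = (sens * prev) / (sens * prev + (1-spec) * (1-prev))
Numerator = 0.87 * 0.2 = 0.174
P(positive and no disease) = (1 - spec) * (1 - prev) = (1 - 0.94) * (1 - 0.2) = 0.048
Denominator = 0.174 + 0.048 = 0.222
PPV = 0.174 / 0.222 = 0.783784
As percentage = 78.4


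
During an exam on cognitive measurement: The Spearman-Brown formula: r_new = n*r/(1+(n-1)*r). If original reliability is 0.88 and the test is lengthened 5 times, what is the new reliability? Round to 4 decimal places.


r_new = n*r / (1 + (n-1)*r)
Numerator = 5 * 0.88 = 4.4
Denominator = 1 + 4 * 0.88 = 4.52
r_new = 4.4 / 4.52
= 0.9735


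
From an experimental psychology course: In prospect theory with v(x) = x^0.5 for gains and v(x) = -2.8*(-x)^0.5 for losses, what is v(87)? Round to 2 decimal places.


Since x = 87 >= 0, use v(x) = x^0.5
87^0.5 = 9.3274
v(87) = 9.33


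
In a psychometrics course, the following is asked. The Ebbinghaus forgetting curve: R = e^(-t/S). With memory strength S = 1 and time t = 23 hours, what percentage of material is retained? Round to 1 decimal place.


R = e^(-t/S)
-t/S = -23/1 = -23.0
R = e^(-23.0) = 0.0
Percentage = 0.0 * 100
= 0.0


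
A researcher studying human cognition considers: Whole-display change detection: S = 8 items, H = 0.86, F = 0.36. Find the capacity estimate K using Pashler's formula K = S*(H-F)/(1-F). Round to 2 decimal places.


K = S * (H - F) / (1 - F)
H - F = 0.5
1 - F = 0.64
K = 8 * 0.5 / 0.64
= 6.25


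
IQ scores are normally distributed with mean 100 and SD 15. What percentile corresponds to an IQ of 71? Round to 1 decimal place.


z = (IQ - mean) / SD
z = (71 - 100) / 15 = -1.9333
Percentile = Phi(-1.9333) * 100
Phi(-1.9333) = 0.0266
= 2.7


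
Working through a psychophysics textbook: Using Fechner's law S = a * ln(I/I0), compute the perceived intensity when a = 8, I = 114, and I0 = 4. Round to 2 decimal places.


S = 8 * ln(114/4)
I/I0 = 28.5
ln(28.5) = 3.3499
S = 8 * 3.3499
= 26.80


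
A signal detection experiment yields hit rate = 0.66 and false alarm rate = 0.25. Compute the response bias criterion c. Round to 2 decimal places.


c = -0.5 * (z(HR) + z(FAR))
z(0.66) = 0.4125
z(0.25) = -0.6745
c = -0.5 * (0.4125 + -0.6745)
= -0.5 * -0.262
= 0.13


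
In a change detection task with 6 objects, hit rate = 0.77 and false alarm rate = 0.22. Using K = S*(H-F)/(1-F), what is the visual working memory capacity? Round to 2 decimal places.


K = S * (H - F) / (1 - F)
H - F = 0.55
1 - F = 0.78
K = 6 * 0.55 / 0.78
= 4.23


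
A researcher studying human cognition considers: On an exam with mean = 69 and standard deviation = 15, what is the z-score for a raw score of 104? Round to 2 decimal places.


z = (X - mu) / sigma
= (104 - 69) / 15
= 35 / 15
= 2.33


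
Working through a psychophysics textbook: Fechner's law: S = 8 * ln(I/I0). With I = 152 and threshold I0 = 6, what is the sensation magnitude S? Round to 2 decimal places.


S = 8 * ln(152/6)
I/I0 = 25.333333
ln(25.333333) = 3.2321
S = 8 * 3.2321
= 25.86


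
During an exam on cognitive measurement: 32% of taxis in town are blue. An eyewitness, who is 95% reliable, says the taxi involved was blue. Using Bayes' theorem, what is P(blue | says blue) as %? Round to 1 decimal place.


P(blue | says blue) = P(says blue | blue)*P(blue) / [P(says blue | blue)*P(blue) + P(says blue | not blue)*P(not blue)]
Numerator = 0.95 * 0.32 = 0.304
False identification = 0.05 * 0.68 = 0.034
P = 0.304 / (0.304 + 0.034)
= 0.304 / 0.338
As percentage = 89.9


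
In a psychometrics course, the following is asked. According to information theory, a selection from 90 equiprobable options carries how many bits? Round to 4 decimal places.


H = log2(n)
H = log2(90)
= 6.4919


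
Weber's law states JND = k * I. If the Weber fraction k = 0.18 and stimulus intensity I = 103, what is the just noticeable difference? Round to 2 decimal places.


JND = k * I
JND = 0.18 * 103
= 18.54


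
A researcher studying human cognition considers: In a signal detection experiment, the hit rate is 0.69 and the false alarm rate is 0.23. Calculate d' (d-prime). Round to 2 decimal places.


d' = z(HR) - z(FAR)
z(0.69) = 0.4959
z(0.23) = -0.7388
d' = 0.4959 - -0.7388
= 1.23


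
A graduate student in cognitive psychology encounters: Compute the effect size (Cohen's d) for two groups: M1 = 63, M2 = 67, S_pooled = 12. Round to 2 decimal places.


Cohen's d = (M1 - M2) / S_pooled
= (63 - 67) / 12
= -4 / 12
= -0.33


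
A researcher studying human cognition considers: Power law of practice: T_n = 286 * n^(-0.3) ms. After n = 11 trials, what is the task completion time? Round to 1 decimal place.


T_n = 286 * 11^(-0.3)
11^(-0.3) = 0.48706
T_n = 286 * 0.48706
= 139.3 ms


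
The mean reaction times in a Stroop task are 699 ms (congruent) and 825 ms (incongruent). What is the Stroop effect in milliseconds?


Stroop effect = RT(incongruent) - RT(congruent)
= 825 - 699
= 126 ms


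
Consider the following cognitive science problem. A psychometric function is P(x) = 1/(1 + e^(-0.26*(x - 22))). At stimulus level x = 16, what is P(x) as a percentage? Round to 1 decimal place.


P(x) = 1/(1 + e^(-0.26*(16 - 22)))
Exponent = -0.26 * -6 = 1.56
e^(1.56) = 4.758821
P = 1/(1 + 4.758821) = 0.173647
Percentage = 17.4


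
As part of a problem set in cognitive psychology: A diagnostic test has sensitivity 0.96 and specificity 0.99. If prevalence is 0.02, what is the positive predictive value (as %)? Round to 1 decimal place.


PPV = (sens * prev) / (sens * prev + (1-spec) * (1-prev))
Numerator = 0.96 * 0.02 = 0.0192
P(positive and no disease) = (1 - spec) * (1 - prev) = (1 - 0.99) * (1 - 0.02) = 0.0098
Denominator = 0.0192 + 0.0098 = 0.029
PPV = 0.0192 / 0.029 = 0.662069
As percentage = 66.2


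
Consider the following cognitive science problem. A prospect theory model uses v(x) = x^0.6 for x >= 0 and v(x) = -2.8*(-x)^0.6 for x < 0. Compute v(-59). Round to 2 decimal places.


Since x = -59 < 0, use v(x) = -lambda*(-x)^alpha
(-x) = 59
59^0.6 = 11.5481
v(-59) = -2.8 * 11.5481
= -32.33


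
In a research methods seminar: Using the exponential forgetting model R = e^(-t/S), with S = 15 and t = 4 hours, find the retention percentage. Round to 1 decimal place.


R = e^(-t/S)
-t/S = -4/15 = -0.266667
R = e^(-0.266667) = 0.765928
Percentage = 0.765928 * 100
= 76.6


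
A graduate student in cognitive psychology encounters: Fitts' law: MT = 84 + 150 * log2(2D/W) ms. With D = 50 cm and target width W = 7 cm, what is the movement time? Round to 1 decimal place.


MT = 84 + 150 * log2(2*50/7)
2D/W = 14.285714
log2(14.285714) = 3.8365
MT = 84 + 150 * 3.8365
= 659.5 ms


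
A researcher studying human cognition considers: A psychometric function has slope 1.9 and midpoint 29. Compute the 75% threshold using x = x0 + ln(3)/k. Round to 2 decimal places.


At P = 0.75: 0.75 = 1/(1 + e^(-k*(x-x0)))
Solving: e^(-k*(x-x0)) = 1/3
x = x0 + ln(3)/k
ln(3) = 1.0986
x = 29 + 1.0986/1.9
= 29 + 0.5782
= 29.58


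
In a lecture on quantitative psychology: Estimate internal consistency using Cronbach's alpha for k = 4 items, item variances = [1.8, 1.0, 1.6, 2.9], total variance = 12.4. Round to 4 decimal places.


alpha = (k/(k-1)) * (1 - sum(s_i^2)/s_total^2)
sum(item variances) = 7.3
k/(k-1) = 4/3 = 1.333333
1 - 7.3/12.4 = 1 - 0.58871 = 0.41129
alpha = 1.333333 * 0.41129
= 0.5484


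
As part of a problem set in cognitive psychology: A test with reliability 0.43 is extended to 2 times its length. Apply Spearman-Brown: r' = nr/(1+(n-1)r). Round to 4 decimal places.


r_new = n*r / (1 + (n-1)*r)
Numerator = 2 * 0.43 = 0.86
Denominator = 1 + 1 * 0.43 = 1.43
r_new = 0.86 / 1.43
= 0.6014


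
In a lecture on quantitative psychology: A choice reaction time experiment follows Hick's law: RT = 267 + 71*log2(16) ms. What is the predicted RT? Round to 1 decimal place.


RT = 267 + 71 * log2(16)
log2(16) = 4.0
RT = 267 + 71 * 4.0
= 267 + 284.0
= 551.0 ms


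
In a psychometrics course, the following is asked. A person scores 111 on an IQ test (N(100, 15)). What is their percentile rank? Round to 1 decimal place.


z = (IQ - mean) / SD
z = (111 - 100) / 15 = 0.7333
Percentile = Phi(0.7333) * 100
Phi(0.7333) = 0.768312
= 76.8


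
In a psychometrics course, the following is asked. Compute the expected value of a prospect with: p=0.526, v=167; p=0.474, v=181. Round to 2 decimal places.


EU = sum(p_i * v_i)
0.526 * 167 = 87.842
0.474 * 181 = 85.794
EU = 87.842 + 85.794
= 173.64


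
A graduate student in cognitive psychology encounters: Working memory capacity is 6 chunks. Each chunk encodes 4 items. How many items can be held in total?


Total items = chunks * items_per_chunk
= 6 * 4
= 24


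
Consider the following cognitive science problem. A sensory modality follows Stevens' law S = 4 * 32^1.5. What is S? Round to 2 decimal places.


S = 4 * 32^1.5
32^1.5 = 181.0193
S = 4 * 181.0193
= 724.08


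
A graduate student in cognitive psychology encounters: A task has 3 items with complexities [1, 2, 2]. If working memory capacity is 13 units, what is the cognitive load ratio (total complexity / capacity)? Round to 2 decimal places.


Total complexity = 1 + 2 + 2 = 5
Load = total / capacity = 5 / 13
= 0.38


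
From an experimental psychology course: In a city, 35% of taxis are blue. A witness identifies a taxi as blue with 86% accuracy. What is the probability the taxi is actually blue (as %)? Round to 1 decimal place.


P(blue | says blue) = P(says blue | blue)*P(blue) / [P(says blue | blue)*P(blue) + P(says blue | not blue)*P(not blue)]
Numerator = 0.86 * 0.35 = 0.301
False identification = 0.14 * 0.65 = 0.091
P = 0.301 / (0.301 + 0.091)
= 0.301 / 0.392
As percentage = 76.8


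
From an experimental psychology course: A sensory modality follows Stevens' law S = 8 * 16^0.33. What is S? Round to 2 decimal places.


S = 8 * 16^0.33
16^0.33 = 2.4967
S = 8 * 2.4967
= 19.97


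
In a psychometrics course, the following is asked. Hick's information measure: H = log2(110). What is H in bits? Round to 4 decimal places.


H = log2(n)
H = log2(110)
= 6.7814


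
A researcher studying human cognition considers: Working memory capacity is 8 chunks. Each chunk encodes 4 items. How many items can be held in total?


Total items = chunks * items_per_chunk
= 8 * 4
= 32


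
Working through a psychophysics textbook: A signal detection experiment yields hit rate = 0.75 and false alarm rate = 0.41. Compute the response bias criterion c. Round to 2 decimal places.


c = -0.5 * (z(HR) + z(FAR))
z(0.75) = 0.6745
z(0.41) = -0.2275
c = -0.5 * (0.6745 + -0.2275)
= -0.5 * 0.447
= -0.22


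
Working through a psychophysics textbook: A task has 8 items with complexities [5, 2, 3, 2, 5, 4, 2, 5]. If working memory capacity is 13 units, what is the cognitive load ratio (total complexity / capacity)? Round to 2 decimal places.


Total complexity = 5 + 2 + 3 + 2 + 5 + 4 + 2 + 5 = 28
Load = total / capacity = 28 / 13
= 2.15


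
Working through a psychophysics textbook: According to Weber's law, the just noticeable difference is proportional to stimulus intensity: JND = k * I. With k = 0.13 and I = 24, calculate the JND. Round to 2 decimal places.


JND = k * I
JND = 0.13 * 24
= 3.12


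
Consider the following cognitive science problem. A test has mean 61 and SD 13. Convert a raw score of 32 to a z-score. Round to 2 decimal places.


z = (X - mu) / sigma
= (32 - 61) / 13
= -29 / 13
= -2.23


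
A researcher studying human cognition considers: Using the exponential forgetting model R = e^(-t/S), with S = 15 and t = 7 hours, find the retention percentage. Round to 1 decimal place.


R = e^(-t/S)
-t/S = -7/15 = -0.466667
R = e^(-0.466667) = 0.627089
Percentage = 0.627089 * 100
= 62.7


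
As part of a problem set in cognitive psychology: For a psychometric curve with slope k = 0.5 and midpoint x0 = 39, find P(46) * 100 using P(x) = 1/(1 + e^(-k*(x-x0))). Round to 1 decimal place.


P(x) = 1/(1 + e^(-0.5*(46 - 39)))
Exponent = -0.5 * 7 = -3.5
e^(-3.5) = 0.030197
P = 1/(1 + 0.030197) = 0.970688
Percentage = 97.1


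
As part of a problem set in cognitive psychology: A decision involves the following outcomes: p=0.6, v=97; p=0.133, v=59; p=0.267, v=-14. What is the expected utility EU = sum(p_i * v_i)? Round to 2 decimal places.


EU = sum(p_i * v_i)
0.6 * 97 = 58.2
0.133 * 59 = 7.847
0.267 * -14 = -3.738
EU = 58.2 + 7.847 + -3.738
= 62.31


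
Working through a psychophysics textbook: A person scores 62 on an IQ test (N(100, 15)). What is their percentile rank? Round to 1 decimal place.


z = (IQ - mean) / SD
z = (62 - 100) / 15 = -2.5333
Percentile = Phi(-2.5333) * 100
Phi(-2.5333) = 0.00565
= 0.6


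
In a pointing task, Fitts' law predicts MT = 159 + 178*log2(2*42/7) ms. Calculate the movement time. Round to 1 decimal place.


MT = 159 + 178 * log2(2*42/7)
2D/W = 12.0
log2(12.0) = 3.585
MT = 159 + 178 * 3.585
= 797.1 ms


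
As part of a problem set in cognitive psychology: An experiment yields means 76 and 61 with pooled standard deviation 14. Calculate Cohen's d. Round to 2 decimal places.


Cohen's d = (M1 - M2) / S_pooled
= (76 - 61) / 14
= 15 / 14
= 1.07


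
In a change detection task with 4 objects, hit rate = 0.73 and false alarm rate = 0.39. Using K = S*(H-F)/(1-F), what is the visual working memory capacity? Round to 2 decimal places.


K = S * (H - F) / (1 - F)
H - F = 0.34
1 - F = 0.61
K = 4 * 0.34 / 0.61
= 2.23


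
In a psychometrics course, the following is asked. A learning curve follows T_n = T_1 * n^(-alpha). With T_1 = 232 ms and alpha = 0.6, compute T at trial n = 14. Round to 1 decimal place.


T_n = 232 * 14^(-0.6)
14^(-0.6) = 0.205269
T_n = 232 * 0.205269
= 47.6 ms


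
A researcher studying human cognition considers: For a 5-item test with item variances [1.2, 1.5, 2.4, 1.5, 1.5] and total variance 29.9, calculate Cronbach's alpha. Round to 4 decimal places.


alpha = (k/(k-1)) * (1 - sum(s_i^2)/s_total^2)
sum(item variances) = 8.1
k/(k-1) = 5/4 = 1.25
1 - 8.1/29.9 = 1 - 0.270903 = 0.729097
alpha = 1.25 * 0.729097
= 0.9114


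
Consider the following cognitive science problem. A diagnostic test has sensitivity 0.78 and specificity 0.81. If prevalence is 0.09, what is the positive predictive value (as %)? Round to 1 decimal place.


PPV = (sens * prev) / (sens * prev + (1-spec) * (1-prev))
Numerator = 0.78 * 0.09 = 0.0702
P(positive and no disease) = (1 - spec) * (1 - prev) = (1 - 0.81) * (1 - 0.09) = 0.1729
Denominator = 0.0702 + 0.1729 = 0.2431
PPV = 0.0702 / 0.2431 = 0.28877
As percentage = 28.9


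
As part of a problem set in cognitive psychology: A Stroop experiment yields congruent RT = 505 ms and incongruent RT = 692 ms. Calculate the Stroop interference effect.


Stroop effect = RT(incongruent) - RT(congruent)
= 692 - 505
= 187 ms


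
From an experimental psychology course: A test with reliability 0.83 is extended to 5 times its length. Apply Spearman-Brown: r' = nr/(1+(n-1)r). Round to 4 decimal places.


r_new = n*r / (1 + (n-1)*r)
Numerator = 5 * 0.83 = 4.15
Denominator = 1 + 4 * 0.83 = 4.32
r_new = 4.15 / 4.32
= 0.9606


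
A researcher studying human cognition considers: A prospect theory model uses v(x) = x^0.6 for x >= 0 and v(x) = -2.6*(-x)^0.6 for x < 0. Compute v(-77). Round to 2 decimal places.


Since x = -77 < 0, use v(x) = -lambda*(-x)^alpha
(-x) = 77
77^0.6 = 13.5486
v(-77) = -2.6 * 13.5486
= -35.23


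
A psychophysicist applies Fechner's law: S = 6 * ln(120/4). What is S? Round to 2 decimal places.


S = 6 * ln(120/4)
I/I0 = 30.0
ln(30.0) = 3.4012
S = 6 * 3.4012
= 20.41


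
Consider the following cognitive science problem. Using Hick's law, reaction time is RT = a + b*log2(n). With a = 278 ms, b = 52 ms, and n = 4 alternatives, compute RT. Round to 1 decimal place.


RT = 278 + 52 * log2(4)
log2(4) = 2.0
RT = 278 + 52 * 2.0
= 278 + 104.0
= 382.0 ms


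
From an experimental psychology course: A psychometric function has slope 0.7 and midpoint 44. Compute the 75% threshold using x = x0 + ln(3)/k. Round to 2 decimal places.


At P = 0.75: 0.75 = 1/(1 + e^(-k*(x-x0)))
Solving: e^(-k*(x-x0)) = 1/3
x = x0 + ln(3)/k
ln(3) = 1.0986
x = 44 + 1.0986/0.7
= 44 + 1.5694
= 45.57


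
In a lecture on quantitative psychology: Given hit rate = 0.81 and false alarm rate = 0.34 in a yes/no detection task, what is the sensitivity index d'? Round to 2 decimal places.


d' = z(HR) - z(FAR)
z(0.81) = 0.8779
z(0.34) = -0.4125
d' = 0.8779 - -0.4125
= 1.29


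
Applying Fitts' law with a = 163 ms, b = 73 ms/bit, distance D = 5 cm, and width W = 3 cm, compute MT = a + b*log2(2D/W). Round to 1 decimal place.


MT = 163 + 73 * log2(2*5/3)
2D/W = 3.333333
log2(3.333333) = 1.737
MT = 163 + 73 * 1.737
= 289.8 ms


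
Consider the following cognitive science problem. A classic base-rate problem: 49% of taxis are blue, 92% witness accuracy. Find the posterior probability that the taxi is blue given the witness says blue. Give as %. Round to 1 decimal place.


P(blue | says blue) = P(says blue | blue)*P(blue) / [P(says blue | blue)*P(blue) + P(says blue | not blue)*P(not blue)]
Numerator = 0.92 * 0.49 = 0.4508
False identification = 0.08 * 0.51 = 0.0408
P = 0.4508 / (0.4508 + 0.0408)
= 0.4508 / 0.4916
As percentage = 91.7
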